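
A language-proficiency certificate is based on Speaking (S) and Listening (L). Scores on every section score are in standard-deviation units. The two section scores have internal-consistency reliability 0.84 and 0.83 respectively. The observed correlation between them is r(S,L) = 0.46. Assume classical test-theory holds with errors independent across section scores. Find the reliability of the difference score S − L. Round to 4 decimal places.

0.6944

Var(S−L) = 1 + 1 − 2·0.46 = 2 − 0.92 = 1.08.
Under uncorrelated errors the observed covariances equal the true-score covariances, so only the own-variance terms attenuate.
True-score variance = [0.84 + 0.83] − 0.92 = 1.67 − 0.92 = 0.75.
Reliability = 0.75 / 1.08 = 0.6944.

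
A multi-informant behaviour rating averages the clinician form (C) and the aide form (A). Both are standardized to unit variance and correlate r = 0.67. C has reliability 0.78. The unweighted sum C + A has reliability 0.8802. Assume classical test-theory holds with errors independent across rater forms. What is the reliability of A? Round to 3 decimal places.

Var(C+A) = 2 + 2·0.67 = 3.340.
True-score variance = ρ_C + ρ_A + 2·0.67, so 0.8802 = (0.78 + ρ_A + 1.34) / 3.340.
ρ_A = 0.8802·3.340 − 0.78 − 1.34 = 0.820.

0.820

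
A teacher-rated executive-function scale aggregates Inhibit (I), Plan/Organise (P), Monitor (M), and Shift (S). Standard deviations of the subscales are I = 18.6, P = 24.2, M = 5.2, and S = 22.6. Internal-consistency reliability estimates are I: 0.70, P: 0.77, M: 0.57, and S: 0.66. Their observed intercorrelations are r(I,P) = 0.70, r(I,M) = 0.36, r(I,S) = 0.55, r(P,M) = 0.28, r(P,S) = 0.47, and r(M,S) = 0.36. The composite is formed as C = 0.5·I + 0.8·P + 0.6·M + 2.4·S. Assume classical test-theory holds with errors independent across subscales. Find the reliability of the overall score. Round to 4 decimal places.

Var(C) = 0.5²·18.6² + 0.8²·24.2² + 0.6²·5.2² + 2.4²·22.6² + 2·[0.4·18.6·24.2·0.70 + 0.3·18.6·5.2·0.36 + 1.2·18.6·22.6·0.55 + 0.48·24.2·5.2·0.28 + 1.92·24.2·22.6·0.47 + 1.44·5.2·22.6·0.36] = 3413.01 + 1970.59 = 5383.6.
With uncorrelated errors the cross-covariances are all true-score covariance, so they carry over unchanged; only the diagonal terms shrink to ρᵢσᵢ².
True-score variance = [0.5²·18.6²·0.70 + 0.8²·24.2²·0.77 + 0.6²·5.2²·0.57 + 2.4²·22.6²·0.66] + 1970.59 = 2296.4 + 1970.59 = 4266.99.
Reliability = 4266.99 / 5383.6 = 0.7926.

0.7926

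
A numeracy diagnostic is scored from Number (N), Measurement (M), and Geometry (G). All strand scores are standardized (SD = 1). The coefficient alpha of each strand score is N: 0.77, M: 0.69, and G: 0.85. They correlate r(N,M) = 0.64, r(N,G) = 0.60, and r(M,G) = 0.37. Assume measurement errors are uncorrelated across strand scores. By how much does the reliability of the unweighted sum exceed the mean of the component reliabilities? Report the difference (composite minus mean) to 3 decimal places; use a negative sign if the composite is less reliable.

0.119

Var(sum) = 3 + 3.22 = 6.22; true-score variance = 2.31 + 3.22 = 5.53; composite reliability = 0.8891.
Mean component reliability = 0.7700.
Difference = 0.8891 − 0.7700 = 0.119.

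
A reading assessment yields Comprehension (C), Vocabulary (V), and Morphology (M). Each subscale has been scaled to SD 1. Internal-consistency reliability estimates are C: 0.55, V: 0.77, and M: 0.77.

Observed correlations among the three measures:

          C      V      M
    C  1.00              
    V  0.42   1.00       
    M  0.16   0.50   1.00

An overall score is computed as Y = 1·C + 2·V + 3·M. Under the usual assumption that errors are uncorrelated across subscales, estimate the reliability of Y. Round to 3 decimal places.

0.848

Var(Y) = 1 + 2² + 3² + 2·[2·0.42 + 3·0.16 + 6·0.50] = 14 + 8.64 = 22.64.
Because errors are independent across components, Cov(Tᵢ,Tⱼ) = Cov(Xᵢ,Xⱼ); the off-diagonal part of the true-score variance is the same as above.
True-score variance = [0.55 + 2²·0.77 + 3²·0.77] + 8.64 = 10.56 + 8.64 = 19.2.
Reliability = 19.2 / 22.64 = 0.848.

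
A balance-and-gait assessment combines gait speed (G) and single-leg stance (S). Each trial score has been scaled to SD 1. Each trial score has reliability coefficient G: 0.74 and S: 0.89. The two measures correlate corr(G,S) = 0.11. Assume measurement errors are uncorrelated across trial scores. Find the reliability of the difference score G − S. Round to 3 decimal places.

Var(G−S) = 1 + 1 − 2·0.11 = 2 − 0.22 = 1.78.
Because errors are independent across components, Cov(Tᵢ,Tⱼ) = Cov(Xᵢ,Xⱼ); the off-diagonal part of the true-score variance is the same as above.
True-score variance = [0.74 + 0.89] − 0.22 = 1.63 − 0.22 = 1.41.
Reliability = 1.41 / 1.78 = 0.792.

0.792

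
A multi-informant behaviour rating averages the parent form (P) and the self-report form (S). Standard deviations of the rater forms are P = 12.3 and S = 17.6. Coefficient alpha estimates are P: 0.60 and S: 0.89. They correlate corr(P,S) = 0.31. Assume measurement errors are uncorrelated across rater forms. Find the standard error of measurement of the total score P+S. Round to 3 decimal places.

Var(total) = 461.05 + 134.218 = 595.268.
True-score variance = 366.46 + 134.218 = 500.678, so reliability = 0.8411.
Error variance = 595.268 − 500.678 = 94.5896; SEM = √94.5896 = 9.726.

9.726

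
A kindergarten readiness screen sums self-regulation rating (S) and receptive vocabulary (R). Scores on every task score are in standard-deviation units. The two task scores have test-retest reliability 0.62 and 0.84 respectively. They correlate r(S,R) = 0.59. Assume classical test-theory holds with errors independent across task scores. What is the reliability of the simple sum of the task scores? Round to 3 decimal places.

Var(S+R) = 2 + 2·[0.59] = 2 + 1.18 = 3.18.
Under uncorrelated errors the observed covariances equal the true-score covariances, so only the own-variance terms attenuate.
True-score variance = [0.62 + 0.84] + 1.18 = 1.46 + 1.18 = 2.64.
Reliability = 2.64 / 3.18 = 0.830.

0.830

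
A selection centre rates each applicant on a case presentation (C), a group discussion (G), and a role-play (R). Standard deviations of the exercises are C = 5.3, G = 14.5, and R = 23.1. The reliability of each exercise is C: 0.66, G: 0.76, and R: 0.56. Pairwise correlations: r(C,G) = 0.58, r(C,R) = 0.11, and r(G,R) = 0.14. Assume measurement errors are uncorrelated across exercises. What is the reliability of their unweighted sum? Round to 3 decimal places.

Var(C+G+R) = 5.3² + 14.5² + 23.1² + 2·[5.3·14.5·0.58 + 5.3·23.1·0.11 + 14.5·23.1·0.14] = 771.95 + 209.867 = 981.817.
Under uncorrelated errors the observed covariances equal the true-score covariances, so only the own-variance terms attenuate.
True-score variance = [5.3²·0.66 + 14.5²·0.76 + 23.1²·0.56] + 209.867 = 477.151 + 209.867 = 687.018.
Reliability = 687.018 / 981.817 = 0.700.

0.700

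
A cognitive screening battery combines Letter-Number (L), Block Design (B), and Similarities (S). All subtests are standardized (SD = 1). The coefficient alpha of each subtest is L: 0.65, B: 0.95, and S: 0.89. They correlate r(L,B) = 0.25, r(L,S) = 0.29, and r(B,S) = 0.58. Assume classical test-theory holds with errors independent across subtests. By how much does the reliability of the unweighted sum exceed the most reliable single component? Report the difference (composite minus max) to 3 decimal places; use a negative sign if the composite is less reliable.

Var(sum) = 3 + 2.24 = 5.24; true-score variance = 2.49 + 2.24 = 4.73; composite reliability = 0.9027.
Max component reliability = 0.9500.
Difference = 0.9027 − 0.9500 = -0.047.

-0.047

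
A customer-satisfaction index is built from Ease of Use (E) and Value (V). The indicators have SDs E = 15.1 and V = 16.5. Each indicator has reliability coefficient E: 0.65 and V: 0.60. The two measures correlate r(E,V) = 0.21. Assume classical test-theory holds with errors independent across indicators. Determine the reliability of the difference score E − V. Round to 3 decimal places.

Var(E−V) = 15.1² + 16.5² − 2·15.1·16.5·0.21 = 500.26 − 104.643 = 395.617.
With uncorrelated errors the cross-covariances are all true-score covariance, so they carry over unchanged; only the diagonal terms shrink to ρᵢσᵢ².
True-score variance = [15.1²·0.65 + 16.5²·0.60] − 104.643 = 311.557 − 104.643 = 206.914.
Reliability = 206.914 / 395.617 = 0.523.

0.523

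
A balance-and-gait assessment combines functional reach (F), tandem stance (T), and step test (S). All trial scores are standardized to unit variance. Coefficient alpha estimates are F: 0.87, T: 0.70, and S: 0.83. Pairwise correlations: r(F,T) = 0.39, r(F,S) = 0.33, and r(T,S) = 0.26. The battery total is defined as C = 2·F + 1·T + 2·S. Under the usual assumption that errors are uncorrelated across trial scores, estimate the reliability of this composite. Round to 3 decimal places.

Var(C) = 2² + 1 + 2² + 2·[2·0.39 + 4·0.33 + 2·0.26] = 9 + 5.24 = 14.24.
With uncorrelated errors the cross-covariances are all true-score covariance, so they carry over unchanged; only the diagonal terms shrink to ρᵢσᵢ².
True-score variance = [2²·0.87 + 0.70 + 2²·0.83] + 5.24 = 7.5 + 5.24 = 12.74.
Reliability = 12.74 / 14.24 = 0.895.

0.895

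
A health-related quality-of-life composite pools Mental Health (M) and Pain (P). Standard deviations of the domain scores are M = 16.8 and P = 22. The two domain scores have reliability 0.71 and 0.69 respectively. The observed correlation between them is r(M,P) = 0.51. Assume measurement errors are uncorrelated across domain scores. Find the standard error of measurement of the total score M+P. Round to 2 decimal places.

15.23

Var(total) = 766.24 + 376.992 = 1143.23.
True-score variance = 534.35 + 376.992 = 911.342, so reliability = 0.7972.
Error variance = 1143.23 − 911.342 = 231.89; SEM = √231.89 = 15.23.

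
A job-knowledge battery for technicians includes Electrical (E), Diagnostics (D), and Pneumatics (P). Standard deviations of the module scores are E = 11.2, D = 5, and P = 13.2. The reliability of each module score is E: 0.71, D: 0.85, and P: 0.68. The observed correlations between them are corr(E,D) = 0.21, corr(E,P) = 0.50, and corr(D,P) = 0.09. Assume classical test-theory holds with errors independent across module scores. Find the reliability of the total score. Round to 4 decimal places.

0.8112

Var(E+D+P) = 11.2² + 5² + 13.2² + 2·[11.2·5·0.21 + 11.2·13.2·0.50 + 5·13.2·0.09] = 324.68 + 183.24 = 507.92.
Because errors are independent across components, Cov(Tᵢ,Tⱼ) = Cov(Xᵢ,Xⱼ); the off-diagonal part of the true-score variance is the same as above.
True-score variance = [11.2²·0.71 + 5²·0.85 + 13.2²·0.68] + 183.24 = 228.796 + 183.24 = 412.036.
Reliability = 412.036 / 507.92 = 0.8112.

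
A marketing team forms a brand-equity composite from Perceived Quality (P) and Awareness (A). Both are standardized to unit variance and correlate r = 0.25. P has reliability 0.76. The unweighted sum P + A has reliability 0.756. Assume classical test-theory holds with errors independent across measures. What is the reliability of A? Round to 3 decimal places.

Var(P+A) = 2 + 2·0.25 = 2.500.
True-score variance = ρ_P + ρ_A + 2·0.25, so 0.756 = (0.76 + ρ_A + 0.50) / 2.500.
ρ_A = 0.756·2.500 − 0.76 − 0.50 = 0.630.

0.630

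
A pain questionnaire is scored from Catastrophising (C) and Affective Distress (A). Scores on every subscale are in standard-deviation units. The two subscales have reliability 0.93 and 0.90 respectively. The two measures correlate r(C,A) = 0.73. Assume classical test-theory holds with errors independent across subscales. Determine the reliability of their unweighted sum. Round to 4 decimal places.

Var(C+A) = 2 + 2·[0.73] = 2 + 1.46 = 3.46.
With uncorrelated errors the cross-covariances are all true-score covariance, so they carry over unchanged; only the diagonal terms shrink to ρᵢσᵢ².
True-score variance = [0.93 + 0.90] + 1.46 = 1.83 + 1.46 = 3.29.
Reliability = 3.29 / 3.46 = 0.9509.

0.9509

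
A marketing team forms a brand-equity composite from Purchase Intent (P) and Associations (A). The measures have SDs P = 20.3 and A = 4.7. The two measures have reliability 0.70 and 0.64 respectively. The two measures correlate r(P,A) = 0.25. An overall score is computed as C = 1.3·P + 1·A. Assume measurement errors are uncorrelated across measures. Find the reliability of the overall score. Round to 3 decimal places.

0.722

Var(C) = 1.3²·20.3² + 4.7² + 2·[1.3·20.3·4.7·0.25] = 718.522 + 62.0165 = 780.539.
With uncorrelated errors the cross-covariances are all true-score covariance, so they carry over unchanged; only the diagonal terms shrink to ρᵢσᵢ².
True-score variance = [1.3²·20.3²·0.70 + 4.7²·0.64] + 62.0165 = 501.64 + 62.0165 = 563.657.
Reliability = 563.657 / 780.539 = 0.722.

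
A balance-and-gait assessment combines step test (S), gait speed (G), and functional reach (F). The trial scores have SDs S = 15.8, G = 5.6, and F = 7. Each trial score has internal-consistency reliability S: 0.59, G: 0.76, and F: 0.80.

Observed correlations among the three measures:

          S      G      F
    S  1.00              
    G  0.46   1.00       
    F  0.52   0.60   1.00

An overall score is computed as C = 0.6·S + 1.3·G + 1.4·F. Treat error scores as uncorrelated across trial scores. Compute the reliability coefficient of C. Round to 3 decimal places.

0.858

Var(C) = 0.6²·15.8² + 1.3²·5.6² + 1.4²·7² + 2·[0.78·15.8·5.6·0.46 + 0.84·15.8·7·0.52 + 1.82·5.6·7·0.60] = 238.909 + 245.726 = 484.635.
Because errors are independent across components, Cov(Tᵢ,Tⱼ) = Cov(Xᵢ,Xⱼ); the off-diagonal part of the true-score variance is the same as above.
True-score variance = [0.6²·15.8²·0.59 + 1.3²·5.6²·0.76 + 1.4²·7²·0.80] + 245.726 = 170.134 + 245.726 = 415.861.
Reliability = 415.861 / 484.635 = 0.858.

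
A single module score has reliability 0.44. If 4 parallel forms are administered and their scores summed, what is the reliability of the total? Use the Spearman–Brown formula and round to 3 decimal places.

ρ_k = kρ / (1 + (k−1)ρ) = 4·0.44 / (1 + 3·0.44) = 1.760 / 2.320 = 0.759.

0.759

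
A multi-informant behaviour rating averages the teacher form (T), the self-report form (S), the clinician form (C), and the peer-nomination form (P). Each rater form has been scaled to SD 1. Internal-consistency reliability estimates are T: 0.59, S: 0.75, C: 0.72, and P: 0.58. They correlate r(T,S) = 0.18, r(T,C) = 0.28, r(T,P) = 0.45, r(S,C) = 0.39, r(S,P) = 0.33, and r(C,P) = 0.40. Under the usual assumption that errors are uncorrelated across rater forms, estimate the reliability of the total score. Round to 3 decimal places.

Var(T+S+C+P) = 4 + 2·[0.18 + 0.28 + 0.45 + 0.39 + 0.33 + 0.40] = 4 + 4.06 = 8.06.
Because errors are independent across components, Cov(Tᵢ,Tⱼ) = Cov(Xᵢ,Xⱼ); the off-diagonal part of the true-score variance is the same as above.
True-score variance = [0.59 + 0.75 + 0.72 + 0.58] + 4.06 = 2.64 + 4.06 = 6.7.
Reliability = 6.7 / 8.06 = 0.831.

0.831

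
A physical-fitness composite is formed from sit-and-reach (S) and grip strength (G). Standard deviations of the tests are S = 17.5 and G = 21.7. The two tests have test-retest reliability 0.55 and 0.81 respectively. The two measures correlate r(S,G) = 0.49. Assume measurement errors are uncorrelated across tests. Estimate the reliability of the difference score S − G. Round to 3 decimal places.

0.439

Var(S−G) = 17.5² + 21.7² − 2·17.5·21.7·0.49 = 777.14 − 372.155 = 404.985.
Under uncorrelated errors the observed covariances equal the true-score covariances, so only the own-variance terms attenuate.
True-score variance = [17.5²·0.55 + 21.7²·0.81] − 372.155 = 549.858 − 372.155 = 177.703.
Reliability = 177.703 / 404.985 = 0.439.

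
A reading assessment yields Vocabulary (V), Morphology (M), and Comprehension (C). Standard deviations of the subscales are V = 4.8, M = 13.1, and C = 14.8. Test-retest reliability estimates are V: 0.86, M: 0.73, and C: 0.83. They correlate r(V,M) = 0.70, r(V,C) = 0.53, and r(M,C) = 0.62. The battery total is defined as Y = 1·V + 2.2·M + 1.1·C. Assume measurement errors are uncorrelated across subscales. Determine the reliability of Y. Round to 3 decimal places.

Var(Y) = 4.8² + 2.2²·13.1² + 1.1²·14.8² + 2·[2.2·4.8·13.1·0.70 + 1.1·4.8·14.8·0.53 + 2.42·13.1·14.8·0.62] = 1118.67 + 858.298 = 1976.97.
Because errors are independent across components, Cov(Tᵢ,Tⱼ) = Cov(Xᵢ,Xⱼ); the off-diagonal part of the true-score variance is the same as above.
True-score variance = [4.8²·0.86 + 2.2²·13.1²·0.73 + 1.1²·14.8²·0.83] + 858.298 = 846.129 + 858.298 = 1704.43.
Reliability = 1704.43 / 1976.97 = 0.862.

0.862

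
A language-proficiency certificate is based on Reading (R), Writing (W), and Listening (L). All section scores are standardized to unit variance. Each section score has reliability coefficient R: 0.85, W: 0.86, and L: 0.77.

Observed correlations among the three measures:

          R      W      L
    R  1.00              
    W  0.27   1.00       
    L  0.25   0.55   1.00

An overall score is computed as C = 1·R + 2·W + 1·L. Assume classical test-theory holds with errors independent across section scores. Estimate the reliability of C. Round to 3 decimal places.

Var(C) = 1 + 2² + 1 + 2·[2·0.27 + 0.25 + 2·0.55] = 6 + 3.78 = 9.78.
With uncorrelated errors the cross-covariances are all true-score covariance, so they carry over unchanged; only the diagonal terms shrink to ρᵢσᵢ².
True-score variance = [0.85 + 2²·0.86 + 0.77] + 3.78 = 5.06 + 3.78 = 8.84.
Reliability = 8.84 / 9.78 = 0.904.

0.904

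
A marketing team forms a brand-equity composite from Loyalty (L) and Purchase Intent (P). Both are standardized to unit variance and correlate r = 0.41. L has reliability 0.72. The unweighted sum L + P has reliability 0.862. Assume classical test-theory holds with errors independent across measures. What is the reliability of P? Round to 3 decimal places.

Var(L+P) = 2 + 2·0.41 = 2.820.
True-score variance = ρ_L + ρ_P + 2·0.41, so 0.862 = (0.72 + ρ_P + 0.82) / 2.820.
ρ_P = 0.862·2.820 − 0.72 − 0.82 = 0.891.

0.891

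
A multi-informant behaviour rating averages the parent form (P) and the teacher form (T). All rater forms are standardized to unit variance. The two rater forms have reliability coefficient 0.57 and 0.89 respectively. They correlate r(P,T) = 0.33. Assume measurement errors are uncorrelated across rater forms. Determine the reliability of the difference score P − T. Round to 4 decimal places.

0.5970

Var(P−T) = 1 + 1 − 2·0.33 = 2 − 0.66 = 1.34.
With uncorrelated errors the cross-covariances are all true-score covariance, so they carry over unchanged; only the diagonal terms shrink to ρᵢσᵢ².
True-score variance = [0.57 + 0.89] − 0.66 = 1.46 − 0.66 = 0.8.
Reliability = 0.8 / 1.34 = 0.5970.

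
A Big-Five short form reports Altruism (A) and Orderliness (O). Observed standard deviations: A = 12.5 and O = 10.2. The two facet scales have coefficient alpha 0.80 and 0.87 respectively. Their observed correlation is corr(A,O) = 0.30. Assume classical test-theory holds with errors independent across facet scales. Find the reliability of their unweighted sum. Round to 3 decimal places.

0.867

Var(A+O) = 12.5² + 10.2² + 2·[12.5·10.2·0.30] = 260.29 + 76.5 = 336.79.
With uncorrelated errors the cross-covariances are all true-score covariance, so they carry over unchanged; only the diagonal terms shrink to ρᵢσᵢ².
True-score variance = [12.5²·0.80 + 10.2²·0.87] + 76.5 = 215.515 + 76.5 = 292.015.
Reliability = 292.015 / 336.79 = 0.867.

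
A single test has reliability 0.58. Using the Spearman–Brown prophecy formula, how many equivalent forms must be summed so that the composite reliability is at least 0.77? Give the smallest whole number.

3

k ≥ ρ*(1−ρ₁)/(ρ₁(1−ρ*)) = 0.77·0.42 / (0.58·0.23) = 2.424.
Smallest integer k = 3.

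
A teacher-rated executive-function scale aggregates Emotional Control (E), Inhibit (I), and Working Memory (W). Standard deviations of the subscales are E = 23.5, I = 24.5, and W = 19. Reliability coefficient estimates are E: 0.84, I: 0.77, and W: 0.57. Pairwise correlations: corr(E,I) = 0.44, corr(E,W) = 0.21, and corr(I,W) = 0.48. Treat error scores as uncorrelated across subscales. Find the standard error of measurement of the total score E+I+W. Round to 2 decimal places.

19.54

Var(total) = 1513.5 + 1141.07 = 2654.57.
True-score variance = 1131.85 + 1141.07 = 2272.92, so reliability = 0.8562.
Error variance = 2654.57 − 2272.92 = 381.648; SEM = √381.648 = 19.54.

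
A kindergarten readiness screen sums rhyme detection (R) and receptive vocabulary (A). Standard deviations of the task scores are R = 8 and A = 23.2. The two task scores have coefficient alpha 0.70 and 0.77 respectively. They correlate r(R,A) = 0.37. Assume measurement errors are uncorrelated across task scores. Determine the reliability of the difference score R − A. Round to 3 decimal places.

Var(R−A) = 8² + 23.2² − 2·8·23.2·0.37 = 602.24 − 137.344 = 464.896.
Under uncorrelated errors the observed covariances equal the true-score covariances, so only the own-variance terms attenuate.
True-score variance = [8²·0.70 + 23.2²·0.77] − 137.344 = 459.245 − 137.344 = 321.901.
Reliability = 321.901 / 464.896 = 0.692.

0.692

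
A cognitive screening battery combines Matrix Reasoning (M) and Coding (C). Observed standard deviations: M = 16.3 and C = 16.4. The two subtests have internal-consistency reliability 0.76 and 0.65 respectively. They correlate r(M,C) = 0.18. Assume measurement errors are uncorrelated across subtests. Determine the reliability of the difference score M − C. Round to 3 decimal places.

0.640

Var(M−C) = 16.3² + 16.4² − 2·16.3·16.4·0.18 = 534.65 − 96.2352 = 438.415.
Because errors are independent across components, Cov(Tᵢ,Tⱼ) = Cov(Xᵢ,Xⱼ); the off-diagonal part of the true-score variance is the same as above.
True-score variance = [16.3²·0.76 + 16.4²·0.65] − 96.2352 = 376.748 − 96.2352 = 280.513.
Reliability = 280.513 / 438.415 = 0.640.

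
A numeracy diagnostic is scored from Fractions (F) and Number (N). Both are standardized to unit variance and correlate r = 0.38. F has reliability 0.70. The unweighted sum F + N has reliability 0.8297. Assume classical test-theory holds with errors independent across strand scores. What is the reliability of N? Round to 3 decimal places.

Var(F+N) = 2 + 2·0.38 = 2.760.
True-score variance = ρ_F + ρ_N + 2·0.38, so 0.8297 = (0.70 + ρ_N + 0.76) / 2.760.
ρ_N = 0.8297·2.760 − 0.70 − 0.76 = 0.830.

0.830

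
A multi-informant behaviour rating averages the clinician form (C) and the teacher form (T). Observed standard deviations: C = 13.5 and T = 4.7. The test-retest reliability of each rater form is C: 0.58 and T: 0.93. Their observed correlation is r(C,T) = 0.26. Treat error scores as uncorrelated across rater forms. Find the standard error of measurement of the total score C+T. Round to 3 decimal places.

8.837

Var(total) = 204.34 + 32.994 = 237.334.
True-score variance = 126.249 + 32.994 = 159.243, so reliability = 0.6710.
Error variance = 237.334 − 159.243 = 78.0913; SEM = √78.0913 = 8.837.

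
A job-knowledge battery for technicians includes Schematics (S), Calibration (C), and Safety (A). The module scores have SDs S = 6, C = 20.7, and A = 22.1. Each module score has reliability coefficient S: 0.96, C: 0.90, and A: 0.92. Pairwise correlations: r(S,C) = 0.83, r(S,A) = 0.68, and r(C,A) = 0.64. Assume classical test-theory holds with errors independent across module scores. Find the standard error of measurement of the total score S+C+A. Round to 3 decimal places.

9.130

Var(total) = 952.9 + 972.07 = 1924.97.
True-score variance = 869.538 + 972.07 = 1841.61, so reliability = 0.9567.
Error variance = 1924.97 − 1841.61 = 83.3618; SEM = √83.3618 = 9.130.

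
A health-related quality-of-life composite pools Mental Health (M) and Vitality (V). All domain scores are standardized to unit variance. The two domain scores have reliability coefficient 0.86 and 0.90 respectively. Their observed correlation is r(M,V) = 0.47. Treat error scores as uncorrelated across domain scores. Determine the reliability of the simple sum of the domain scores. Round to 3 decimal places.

Var(M+V) = 2 + 2·[0.47] = 2 + 0.94 = 2.94.
Under uncorrelated errors the observed covariances equal the true-score covariances, so only the own-variance terms attenuate.
True-score variance = [0.86 + 0.90] + 0.94 = 1.76 + 0.94 = 2.7.
Reliability = 2.7 / 2.94 = 0.918.

0.918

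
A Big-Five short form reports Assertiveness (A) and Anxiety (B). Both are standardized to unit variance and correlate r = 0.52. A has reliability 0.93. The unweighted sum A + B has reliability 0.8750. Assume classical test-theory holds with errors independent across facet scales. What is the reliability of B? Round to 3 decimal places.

Var(A+B) = 2 + 2·0.52 = 3.040.
True-score variance = ρ_A + ρ_B + 2·0.52, so 0.8750 = (0.93 + ρ_B + 1.04) / 3.040.
ρ_B = 0.8750·3.040 − 0.93 − 1.04 = 0.690.

0.690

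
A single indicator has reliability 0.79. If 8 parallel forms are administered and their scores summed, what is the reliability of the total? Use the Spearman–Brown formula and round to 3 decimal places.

ρ_k = kρ / (1 + (k−1)ρ) = 8·0.79 / (1 + 7·0.79) = 6.320 / 6.530 = 0.968.

0.968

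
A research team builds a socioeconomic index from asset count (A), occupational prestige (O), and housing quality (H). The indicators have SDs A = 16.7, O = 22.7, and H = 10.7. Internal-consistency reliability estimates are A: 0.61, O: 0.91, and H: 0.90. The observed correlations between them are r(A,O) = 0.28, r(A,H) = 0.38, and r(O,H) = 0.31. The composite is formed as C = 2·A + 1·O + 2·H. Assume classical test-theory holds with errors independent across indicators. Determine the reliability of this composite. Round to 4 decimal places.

0.8430

Var(C) = 2²·16.7² + 22.7² + 2²·10.7² + 2·[2·16.7·22.7·0.28 + 4·16.7·10.7·0.38 + 2·22.7·10.7·0.31] = 2088.81 + 1268.98 = 3357.79.
Because errors are independent across components, Cov(Tᵢ,Tⱼ) = Cov(Xᵢ,Xⱼ); the off-diagonal part of the true-score variance is the same as above.
True-score variance = [2²·16.7²·0.61 + 22.7²·0.91 + 2²·10.7²·0.90] + 1268.98 = 1561.57 + 1268.98 = 2830.55.
Reliability = 2830.55 / 3357.79 = 0.8430.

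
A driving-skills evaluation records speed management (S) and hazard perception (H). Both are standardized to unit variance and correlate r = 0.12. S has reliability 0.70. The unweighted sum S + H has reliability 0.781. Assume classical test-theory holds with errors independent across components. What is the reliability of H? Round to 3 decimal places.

Var(S+H) = 2 + 2·0.12 = 2.240.
True-score variance = ρ_S + ρ_H + 2·0.12, so 0.781 = (0.70 + ρ_H + 0.24) / 2.240.
ρ_H = 0.781·2.240 − 0.70 − 0.24 = 0.809.

0.809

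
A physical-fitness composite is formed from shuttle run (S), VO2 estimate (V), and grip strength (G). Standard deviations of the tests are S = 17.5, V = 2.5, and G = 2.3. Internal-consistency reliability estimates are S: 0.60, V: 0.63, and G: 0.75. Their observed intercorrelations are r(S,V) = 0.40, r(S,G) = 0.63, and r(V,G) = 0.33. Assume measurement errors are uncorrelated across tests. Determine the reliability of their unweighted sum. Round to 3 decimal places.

0.690

Var(S+V+G) = 17.5² + 2.5² + 2.3² + 2·[17.5·2.5·0.40 + 17.5·2.3·0.63 + 2.5·2.3·0.33] = 317.79 + 89.51 = 407.3.
Under uncorrelated errors the observed covariances equal the true-score covariances, so only the own-variance terms attenuate.
True-score variance = [17.5²·0.60 + 2.5²·0.63 + 2.3²·0.75] + 89.51 = 191.655 + 89.51 = 281.165.
Reliability = 281.165 / 407.3 = 0.690.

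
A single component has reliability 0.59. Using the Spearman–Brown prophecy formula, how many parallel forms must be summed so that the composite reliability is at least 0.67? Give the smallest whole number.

2

k ≥ ρ*(1−ρ₁)/(ρ₁(1−ρ*)) = 0.67·0.41 / (0.59·0.33) = 1.411.
Smallest integer k = 2.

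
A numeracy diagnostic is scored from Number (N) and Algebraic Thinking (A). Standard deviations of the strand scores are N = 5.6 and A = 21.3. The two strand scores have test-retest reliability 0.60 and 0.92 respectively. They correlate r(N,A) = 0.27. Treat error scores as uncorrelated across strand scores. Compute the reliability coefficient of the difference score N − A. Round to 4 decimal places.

Var(N−A) = 5.6² + 21.3² − 2·5.6·21.3·0.27 = 485.05 − 64.4112 = 420.639.
With uncorrelated errors the cross-covariances are all true-score covariance, so they carry over unchanged; only the diagonal terms shrink to ρᵢσᵢ².
True-score variance = [5.6²·0.60 + 21.3²·0.92] − 64.4112 = 436.211 − 64.4112 = 371.8.
Reliability = 371.8 / 420.639 = 0.8839.

0.8839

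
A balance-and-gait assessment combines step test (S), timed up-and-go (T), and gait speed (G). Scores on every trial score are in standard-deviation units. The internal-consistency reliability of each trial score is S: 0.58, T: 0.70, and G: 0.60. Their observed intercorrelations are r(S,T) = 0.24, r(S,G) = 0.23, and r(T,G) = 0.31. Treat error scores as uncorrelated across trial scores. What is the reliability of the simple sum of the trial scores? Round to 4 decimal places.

Var(S+T+G) = 3 + 2·[0.24 + 0.23 + 0.31] = 3 + 1.56 = 4.56.
Under uncorrelated errors the observed covariances equal the true-score covariances, so only the own-variance terms attenuate.
True-score variance = [0.58 + 0.70 + 0.60] + 1.56 = 1.88 + 1.56 = 3.44.
Reliability = 3.44 / 4.56 = 0.7544.

0.7544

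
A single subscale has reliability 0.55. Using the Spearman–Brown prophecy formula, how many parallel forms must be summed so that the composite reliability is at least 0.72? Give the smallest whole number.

k ≥ ρ*(1−ρ₁)/(ρ₁(1−ρ*)) = 0.72·0.45 / (0.55·0.28) = 2.104.
Smallest integer k = 3.

3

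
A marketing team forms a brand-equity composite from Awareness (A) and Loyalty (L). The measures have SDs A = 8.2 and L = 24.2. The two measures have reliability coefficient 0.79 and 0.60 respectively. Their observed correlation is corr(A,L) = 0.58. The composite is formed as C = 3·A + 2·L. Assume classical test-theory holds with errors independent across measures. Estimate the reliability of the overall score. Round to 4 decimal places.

Var(C) = 3²·8.2² + 2²·24.2² + 2·[6·8.2·24.2·0.58] = 2947.72 + 1381.14 = 4328.86.
Because errors are independent across components, Cov(Tᵢ,Tⱼ) = Cov(Xᵢ,Xⱼ); the off-diagonal part of the true-score variance is the same as above.
True-score variance = [3²·8.2²·0.79 + 2²·24.2²·0.60] + 1381.14 = 1883.61 + 1381.14 = 3264.75.
Reliability = 3264.75 / 4328.86 = 0.7542.

0.7542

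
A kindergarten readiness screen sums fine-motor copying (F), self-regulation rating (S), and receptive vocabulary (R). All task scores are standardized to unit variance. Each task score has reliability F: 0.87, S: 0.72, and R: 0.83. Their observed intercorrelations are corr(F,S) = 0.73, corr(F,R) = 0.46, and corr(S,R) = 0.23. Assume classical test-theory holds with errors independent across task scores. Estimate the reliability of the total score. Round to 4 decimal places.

0.9007

Var(F+S+R) = 3 + 2·[0.73 + 0.46 + 0.23] = 3 + 2.84 = 5.84.
Because errors are independent across components, Cov(Tᵢ,Tⱼ) = Cov(Xᵢ,Xⱼ); the off-diagonal part of the true-score variance is the same as above.
True-score variance = [0.87 + 0.72 + 0.83] + 2.84 = 2.42 + 2.84 = 5.26.
Reliability = 5.26 / 5.84 = 0.9007.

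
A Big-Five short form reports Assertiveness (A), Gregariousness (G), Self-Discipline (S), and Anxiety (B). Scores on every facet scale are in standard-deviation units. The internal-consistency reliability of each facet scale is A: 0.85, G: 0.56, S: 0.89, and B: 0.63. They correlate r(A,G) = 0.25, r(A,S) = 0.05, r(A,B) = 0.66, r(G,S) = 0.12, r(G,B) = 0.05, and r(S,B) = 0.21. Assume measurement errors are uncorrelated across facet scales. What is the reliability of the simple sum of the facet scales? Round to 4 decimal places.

0.8398

Var(A+G+S+B) = 4 + 2·[0.25 + 0.05 + 0.66 + 0.12 + 0.05 + 0.21] = 4 + 2.68 = 6.68.
With uncorrelated errors the cross-covariances are all true-score covariance, so they carry over unchanged; only the diagonal terms shrink to ρᵢσᵢ².
True-score variance = [0.85 + 0.56 + 0.89 + 0.63] + 2.68 = 2.93 + 2.68 = 5.61.
Reliability = 5.61 / 6.68 = 0.8398.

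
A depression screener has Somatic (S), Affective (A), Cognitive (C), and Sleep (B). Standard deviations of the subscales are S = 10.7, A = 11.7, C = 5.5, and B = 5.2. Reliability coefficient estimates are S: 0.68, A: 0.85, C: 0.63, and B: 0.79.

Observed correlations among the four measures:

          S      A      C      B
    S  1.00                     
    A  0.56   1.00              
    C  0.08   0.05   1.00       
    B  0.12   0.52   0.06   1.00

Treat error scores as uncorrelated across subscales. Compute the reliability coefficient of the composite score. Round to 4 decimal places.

Var(S+A+C+B) = 10.7² + 11.7² + 5.5² + 5.2² + 2·[10.7·11.7·0.56 + 10.7·5.5·0.08 + 10.7·5.2·0.12 + 11.7·5.5·0.05 + 11.7·5.2·0.52 + 5.5·5.2·0.06] = 308.67 + 236.123 = 544.793.
Because errors are independent across components, Cov(Tᵢ,Tⱼ) = Cov(Xᵢ,Xⱼ); the off-diagonal part of the true-score variance is the same as above.
True-score variance = [10.7²·0.68 + 11.7²·0.85 + 5.5²·0.63 + 5.2²·0.79] + 236.123 = 234.629 + 236.123 = 470.752.
Reliability = 470.752 / 544.793 = 0.8641.

0.8641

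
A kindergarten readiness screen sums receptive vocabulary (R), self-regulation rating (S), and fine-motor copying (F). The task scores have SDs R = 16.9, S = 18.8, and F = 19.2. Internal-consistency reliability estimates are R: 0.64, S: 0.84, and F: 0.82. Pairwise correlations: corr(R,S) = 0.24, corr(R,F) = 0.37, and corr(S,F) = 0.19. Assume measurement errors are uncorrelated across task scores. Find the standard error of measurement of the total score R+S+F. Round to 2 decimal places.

15.02

Var(total) = 1007.69 + 529.786 = 1537.48.
True-score variance = 781.965 + 529.786 = 1311.75, so reliability = 0.8532.
Error variance = 1537.48 − 1311.75 = 225.725; SEM = √225.725 = 15.02.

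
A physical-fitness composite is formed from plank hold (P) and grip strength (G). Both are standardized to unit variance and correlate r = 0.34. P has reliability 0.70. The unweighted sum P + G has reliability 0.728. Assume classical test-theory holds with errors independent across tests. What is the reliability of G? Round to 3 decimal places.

Var(P+G) = 2 + 2·0.34 = 2.680.
True-score variance = ρ_P + ρ_G + 2·0.34, so 0.728 = (0.70 + ρ_G + 0.68) / 2.680.
ρ_G = 0.728·2.680 − 0.70 − 0.68 = 0.571.

0.571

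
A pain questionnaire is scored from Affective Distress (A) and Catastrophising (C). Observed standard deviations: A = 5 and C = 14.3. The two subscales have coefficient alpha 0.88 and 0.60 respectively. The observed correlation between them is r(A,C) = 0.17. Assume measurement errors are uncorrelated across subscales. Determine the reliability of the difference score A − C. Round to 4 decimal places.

Var(A−C) = 5² + 14.3² − 2·5·14.3·0.17 = 229.49 − 24.31 = 205.18.
Because errors are independent across components, Cov(Tᵢ,Tⱼ) = Cov(Xᵢ,Xⱼ); the off-diagonal part of the true-score variance is the same as above.
True-score variance = [5²·0.88 + 14.3²·0.60] − 24.31 = 144.694 − 24.31 = 120.384.
Reliability = 120.384 / 205.18 = 0.5867.

0.5867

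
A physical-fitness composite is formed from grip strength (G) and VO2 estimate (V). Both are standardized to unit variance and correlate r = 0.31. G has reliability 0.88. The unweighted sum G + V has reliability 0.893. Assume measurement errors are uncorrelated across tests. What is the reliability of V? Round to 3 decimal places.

0.840

Var(G+V) = 2 + 2·0.31 = 2.620.
True-score variance = ρ_G + ρ_V + 2·0.31, so 0.893 = (0.88 + ρ_V + 0.62) / 2.620.
ρ_V = 0.893·2.620 − 0.88 − 0.62 = 0.840.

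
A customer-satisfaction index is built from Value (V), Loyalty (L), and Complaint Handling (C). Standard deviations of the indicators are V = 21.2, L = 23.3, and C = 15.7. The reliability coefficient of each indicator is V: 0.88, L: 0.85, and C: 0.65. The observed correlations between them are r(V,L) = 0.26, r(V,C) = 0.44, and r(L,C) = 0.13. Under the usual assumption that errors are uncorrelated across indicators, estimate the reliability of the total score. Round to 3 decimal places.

0.882

Var(V+L+C) = 21.2² + 23.3² + 15.7² + 2·[21.2·23.3·0.26 + 21.2·15.7·0.44 + 23.3·15.7·0.13] = 1238.82 + 644.869 = 1883.69.
Under uncorrelated errors the observed covariances equal the true-score covariances, so only the own-variance terms attenuate.
True-score variance = [21.2²·0.88 + 23.3²·0.85 + 15.7²·0.65] + 644.869 = 1017.18 + 644.869 = 1662.05.
Reliability = 1662.05 / 1883.69 = 0.882.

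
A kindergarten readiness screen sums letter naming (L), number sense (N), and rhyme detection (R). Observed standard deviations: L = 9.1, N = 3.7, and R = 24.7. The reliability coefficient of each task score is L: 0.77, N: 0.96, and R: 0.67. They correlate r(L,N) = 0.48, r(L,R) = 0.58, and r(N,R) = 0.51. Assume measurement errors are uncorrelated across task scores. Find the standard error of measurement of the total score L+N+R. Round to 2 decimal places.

Var(total) = 706.59 + 386.274 = 1092.86.
True-score variance = 485.666 + 386.274 = 871.941, so reliability = 0.7978.
Error variance = 1092.86 − 871.941 = 220.924; SEM = √220.924 = 14.86.

14.86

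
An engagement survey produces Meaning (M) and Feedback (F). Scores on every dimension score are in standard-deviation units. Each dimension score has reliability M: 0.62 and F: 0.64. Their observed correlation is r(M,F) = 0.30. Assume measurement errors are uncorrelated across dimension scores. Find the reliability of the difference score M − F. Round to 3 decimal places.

Var(M−F) = 1 + 1 − 2·0.30 = 2 − 0.6 = 1.4.
With uncorrelated errors the cross-covariances are all true-score covariance, so they carry over unchanged; only the diagonal terms shrink to ρᵢσᵢ².
True-score variance = [0.62 + 0.64] − 0.6 = 1.26 − 0.6 = 0.66.
Reliability = 0.66 / 1.4 = 0.471.

0.471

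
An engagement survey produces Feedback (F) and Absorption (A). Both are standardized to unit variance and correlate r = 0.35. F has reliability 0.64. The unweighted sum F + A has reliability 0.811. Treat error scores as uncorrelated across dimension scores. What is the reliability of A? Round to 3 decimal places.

0.850

Var(F+A) = 2 + 2·0.35 = 2.700.
True-score variance = ρ_F + ρ_A + 2·0.35, so 0.811 = (0.64 + ρ_A + 0.70) / 2.700.
ρ_A = 0.811·2.700 − 0.64 − 0.70 = 0.850.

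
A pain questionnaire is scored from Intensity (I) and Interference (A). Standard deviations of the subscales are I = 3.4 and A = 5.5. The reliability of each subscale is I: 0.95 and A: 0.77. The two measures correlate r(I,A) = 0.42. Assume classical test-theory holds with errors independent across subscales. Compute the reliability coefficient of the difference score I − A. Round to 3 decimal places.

0.711

Var(I−A) = 3.4² + 5.5² − 2·3.4·5.5·0.42 = 41.81 − 15.708 = 26.102.
With uncorrelated errors the cross-covariances are all true-score covariance, so they carry over unchanged; only the diagonal terms shrink to ρᵢσᵢ².
True-score variance = [3.4²·0.95 + 5.5²·0.77] − 15.708 = 34.2745 − 15.708 = 18.5665.
Reliability = 18.5665 / 26.102 = 0.711.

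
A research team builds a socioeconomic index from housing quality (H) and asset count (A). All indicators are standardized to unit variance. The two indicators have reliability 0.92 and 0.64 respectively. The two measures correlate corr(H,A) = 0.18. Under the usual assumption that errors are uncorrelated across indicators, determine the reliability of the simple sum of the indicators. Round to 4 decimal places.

Var(H+A) = 2 + 2·[0.18] = 2 + 0.36 = 2.36.
Under uncorrelated errors the observed covariances equal the true-score covariances, so only the own-variance terms attenuate.
True-score variance = [0.92 + 0.64] + 0.36 = 1.56 + 0.36 = 1.92.
Reliability = 1.92 / 2.36 = 0.8136.

0.8136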